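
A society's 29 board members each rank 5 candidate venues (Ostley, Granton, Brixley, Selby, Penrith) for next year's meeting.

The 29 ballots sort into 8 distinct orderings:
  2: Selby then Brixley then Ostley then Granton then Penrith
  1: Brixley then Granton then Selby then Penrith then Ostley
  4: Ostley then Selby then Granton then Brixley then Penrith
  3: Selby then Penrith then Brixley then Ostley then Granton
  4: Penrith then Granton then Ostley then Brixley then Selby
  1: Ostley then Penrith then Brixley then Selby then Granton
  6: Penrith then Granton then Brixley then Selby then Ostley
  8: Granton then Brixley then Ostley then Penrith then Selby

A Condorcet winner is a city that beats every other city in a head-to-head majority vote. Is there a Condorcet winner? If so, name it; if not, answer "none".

Granton

Check each pair by majority over 29 ballots:
Ostley–Granton: Granton 19–10.
Ostley–Brixley: Brixley 20–9.
Ostley vs Selby: Ostley, 17–12.
Ostley vs Penrith: Ostley, 15–14.
Granton–Brixley: Granton 22–7.
Granton vs Selby: Granton, 19–10.
Granton–Penrith: Granton 15–14.
Brixley vs Selby: Brixley wins 20–9.
Brixley–Penrith: Brixley 15–14.
Selby–Penrith: Penrith 19–10.
Granton defeats every rival head-to-head and is the Condorcet winner.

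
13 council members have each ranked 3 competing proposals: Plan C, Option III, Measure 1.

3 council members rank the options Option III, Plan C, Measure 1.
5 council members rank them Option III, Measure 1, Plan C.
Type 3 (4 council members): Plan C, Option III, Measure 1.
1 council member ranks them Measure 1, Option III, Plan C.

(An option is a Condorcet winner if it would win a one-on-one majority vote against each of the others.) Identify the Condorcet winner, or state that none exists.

Pairwise majorities:
Plan C–Option III: Option III 9–4.
Plan C vs Measure 1: Plan C, 7–6.
Option III–Measure 1: Option III 12–1.
Option III defeats every rival head-to-head and is the Condorcet winner.

Option III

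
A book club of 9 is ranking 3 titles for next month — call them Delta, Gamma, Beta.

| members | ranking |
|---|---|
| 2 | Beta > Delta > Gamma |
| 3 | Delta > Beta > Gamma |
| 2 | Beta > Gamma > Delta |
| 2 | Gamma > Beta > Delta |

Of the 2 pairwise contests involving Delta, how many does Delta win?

1

Delta against each rival (9 members):
Delta vs Gamma: 2+3 = 5 for Delta, 4 for Gamma — Delta by 5–4.
Delta vs Beta: Beta, 6–3.
Delta beats Gamma; loses to Beta — 1 pairwise win.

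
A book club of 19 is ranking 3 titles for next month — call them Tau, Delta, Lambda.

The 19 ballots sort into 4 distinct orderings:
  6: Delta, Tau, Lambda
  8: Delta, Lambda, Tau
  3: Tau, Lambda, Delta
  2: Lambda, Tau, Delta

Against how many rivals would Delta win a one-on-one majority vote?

2

Delta against each rival (19 members):
Delta vs Tau: 6+8 = 14 for Delta, 5 for Tau — Delta by 14–5.
Delta vs Lambda: Delta preferred on 6+8 = 14 ballots; Delta wins 14–5.
Delta beats Tau, Lambda — 2 pairwise wins.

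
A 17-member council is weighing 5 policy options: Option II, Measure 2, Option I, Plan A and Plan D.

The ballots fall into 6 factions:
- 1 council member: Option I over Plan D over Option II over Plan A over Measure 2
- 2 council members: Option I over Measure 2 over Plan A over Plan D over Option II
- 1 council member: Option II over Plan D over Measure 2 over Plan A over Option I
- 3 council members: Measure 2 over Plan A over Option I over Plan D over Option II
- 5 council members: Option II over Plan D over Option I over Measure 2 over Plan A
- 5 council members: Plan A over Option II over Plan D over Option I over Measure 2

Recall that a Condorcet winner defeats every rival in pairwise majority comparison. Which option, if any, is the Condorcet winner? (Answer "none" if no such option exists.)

Pairwise majorities:
Option II vs Measure 2: 12 to 5, Option II.
Option II vs Option I: Option II wins 11–6.
Option II vs Plan A: Plan A wins 10–7.
Option II vs Plan D: Option II is ranked higher on 1+5+5 = 11 ballots, Plan D on 6. Option II wins 11–6.
Measure 2 vs Option I: 1+3 = 4 for Measure 2, 13 for Option I — Option I by 13–4.
Measure 2 vs Plan A: Measure 2 wins 11–6.
Measure 2 vs Plan D: Measure 2 preferred on 2+3 = 5 ballots; Plan D wins 12–5.
Option I vs Plan A: 8 to 9, Plan A.
Option I–Plan D: Plan D 11–6.
Plan A vs Plan D: Plan A is ranked higher on 2+3+5 = 10 ballots, Plan D on 7. Plan A wins 10–7.
Every option loses at least once (Option II loses to Plan A; Measure 2 loses to Option II; Option I loses to Option II; Plan A loses to Measure 2; Plan D loses to Option II). The majority relation contains the cycle Option II beats Measure 2 beats Plan A beats Option II, so there is no Condorcet winner.

none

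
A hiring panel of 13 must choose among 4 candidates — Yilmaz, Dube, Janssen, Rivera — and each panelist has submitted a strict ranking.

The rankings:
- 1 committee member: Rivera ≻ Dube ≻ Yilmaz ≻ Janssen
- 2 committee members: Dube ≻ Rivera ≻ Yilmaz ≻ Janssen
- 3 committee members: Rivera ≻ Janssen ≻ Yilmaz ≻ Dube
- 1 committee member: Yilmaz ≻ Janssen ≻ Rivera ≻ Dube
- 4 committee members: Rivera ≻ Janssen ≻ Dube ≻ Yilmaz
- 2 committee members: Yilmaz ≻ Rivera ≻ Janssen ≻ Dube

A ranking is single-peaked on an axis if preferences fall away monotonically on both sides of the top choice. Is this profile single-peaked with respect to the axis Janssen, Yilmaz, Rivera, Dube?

no

Axis positions: Janssen=1, Yilmaz=2, Rivera=3, Dube=4.
Type 1 (peak Rivera at position 3): ranking walks positions 3-4-2-1, expanding outward from the peak — single-peaked.
Type 2 (peak Dube at position 4): ranking walks positions 4-3-2-1, expanding outward from the peak — single-peaked.
Type 3: ranking walks positions 3-1-2-4; Janssen is ranked above Yilmaz even though Yilmaz lies between Janssen and the peak Rivera on the axis — preferences dip and rise again. Not single-peaked.
Type 4 (peak Yilmaz at position 2): ranking walks positions 2-1-3-4, expanding outward from the peak — single-peaked.
Type 5: ranking walks positions 3-1-4-2; Janssen is ranked above Yilmaz even though Yilmaz lies between Janssen and the peak Rivera on the axis — preferences dip and rise again. Not single-peaked.
Type 6 (peak Yilmaz at position 2): ranking walks positions 2-3-1-4, expanding outward from the peak — single-peaked.
Type 3 violates single-peakedness, so the profile is not single-peaked on this axis.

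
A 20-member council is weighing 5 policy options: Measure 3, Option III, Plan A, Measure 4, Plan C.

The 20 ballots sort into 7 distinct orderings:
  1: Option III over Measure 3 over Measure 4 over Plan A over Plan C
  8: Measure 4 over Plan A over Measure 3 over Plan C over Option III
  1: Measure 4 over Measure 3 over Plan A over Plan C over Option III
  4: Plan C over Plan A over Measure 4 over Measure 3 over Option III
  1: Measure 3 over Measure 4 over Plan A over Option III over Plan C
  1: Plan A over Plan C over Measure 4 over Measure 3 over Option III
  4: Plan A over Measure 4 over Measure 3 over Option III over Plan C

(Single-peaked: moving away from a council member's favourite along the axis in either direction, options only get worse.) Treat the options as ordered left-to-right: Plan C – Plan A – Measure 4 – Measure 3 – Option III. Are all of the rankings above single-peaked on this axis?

Axis positions: Plan C=1, Plan A=2, Measure 4=3, Measure 3=4, Option III=5.
Type 1 (peak Option III at position 5): ranking walks positions 5-4-3-2-1, expanding outward from the peak — single-peaked.
Type 2 (peak Measure 4 at position 3): ranking walks positions 3-2-4-1-5, expanding outward from the peak — single-peaked.
Type 3 (peak Measure 4 at position 3): ranking walks positions 3-4-2-1-5, expanding outward from the peak — single-peaked.
Type 4 (peak Plan C at position 1): ranking walks positions 1-2-3-4-5, expanding outward from the peak — single-peaked.
Type 5 (peak Measure 3 at position 4): ranking walks positions 4-3-2-5-1, expanding outward from the peak — single-peaked.
Type 6 (peak Plan A at position 2): ranking walks positions 2-1-3-4-5, expanding outward from the peak — single-peaked.
Type 7 (peak Plan A at position 2): ranking walks positions 2-3-4-5-1, expanding outward from the peak — single-peaked.
Every ranking is single-peaked on this axis.

yes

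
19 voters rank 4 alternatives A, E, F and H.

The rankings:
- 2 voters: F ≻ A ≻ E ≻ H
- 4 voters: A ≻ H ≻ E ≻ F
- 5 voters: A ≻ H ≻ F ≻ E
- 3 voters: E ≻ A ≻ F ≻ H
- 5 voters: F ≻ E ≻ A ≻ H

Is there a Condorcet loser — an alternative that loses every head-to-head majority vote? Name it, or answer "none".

Head-to-head results (19 voters):
A vs E: A, 11–8.
A–F: A 12–7.
A–H: A 19–0.
E vs F: 7 to 12, F.
E vs H: E is ranked higher on 2+3+5 = 10 ballots, H on 9. E wins 10–9.
F vs H: F is ranked higher on 2+3+5 = 10 ballots, H on 9. F wins 10–9.
H is beaten in every head-to-head and is the Condorcet loser.

H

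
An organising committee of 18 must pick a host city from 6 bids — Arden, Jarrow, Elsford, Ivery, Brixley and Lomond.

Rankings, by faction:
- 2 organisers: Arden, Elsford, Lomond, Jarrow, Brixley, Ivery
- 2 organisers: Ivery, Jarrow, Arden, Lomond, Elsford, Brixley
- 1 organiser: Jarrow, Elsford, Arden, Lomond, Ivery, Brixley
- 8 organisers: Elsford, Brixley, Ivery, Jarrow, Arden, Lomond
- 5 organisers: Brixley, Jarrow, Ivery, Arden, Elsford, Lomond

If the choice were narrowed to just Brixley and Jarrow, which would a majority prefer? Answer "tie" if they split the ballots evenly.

Brixley

Ballots ranking Brixley above Jarrow: 8 + 5 = 13.
Ballots ranking Jarrow above Brixley: 18 − 13 = 5.
Brixley wins the head-to-head 13–5.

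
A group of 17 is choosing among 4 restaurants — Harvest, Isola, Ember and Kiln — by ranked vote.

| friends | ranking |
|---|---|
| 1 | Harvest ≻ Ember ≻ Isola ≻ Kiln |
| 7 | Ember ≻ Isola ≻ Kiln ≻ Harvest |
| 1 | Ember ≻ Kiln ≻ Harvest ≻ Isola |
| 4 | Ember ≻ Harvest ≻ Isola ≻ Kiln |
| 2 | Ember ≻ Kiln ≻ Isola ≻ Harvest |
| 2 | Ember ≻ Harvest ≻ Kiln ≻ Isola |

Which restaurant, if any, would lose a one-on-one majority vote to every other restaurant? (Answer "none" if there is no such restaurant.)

Pairwise majorities:
Harvest vs Isola: Harvest is ranked higher on 1+1+4+2 = 8 ballots, Isola on 9. Isola wins 9–8.
Harvest vs Ember: Harvest preferred on 1 ballot; Ember wins 16–1.
Harvest vs Kiln: Kiln wins 10–7.
Isola vs Ember: 0 for Isola, 17 for Ember — Ember by 17–0.
Isola vs Kiln: 12 to 5, Isola.
Ember vs Kiln: Ember wins 17–0.
Harvest loses to every other restaurant — it is the Condorcet loser.

Harvest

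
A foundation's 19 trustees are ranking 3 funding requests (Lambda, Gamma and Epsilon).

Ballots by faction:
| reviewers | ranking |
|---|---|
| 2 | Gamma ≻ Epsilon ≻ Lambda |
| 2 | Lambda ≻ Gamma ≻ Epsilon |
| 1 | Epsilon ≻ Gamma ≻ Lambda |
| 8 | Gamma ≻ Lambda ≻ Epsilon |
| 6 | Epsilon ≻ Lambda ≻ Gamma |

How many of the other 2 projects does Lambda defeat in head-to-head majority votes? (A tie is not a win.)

Lambda against each rival (19 reviewers):
Lambda vs Gamma: Gamma wins 11–8.
Lambda vs Epsilon: Lambda preferred on 2+8 = 10 ballots; Lambda wins 10–9.
Lambda beats Epsilon; loses to Gamma — 1 pairwise win.

1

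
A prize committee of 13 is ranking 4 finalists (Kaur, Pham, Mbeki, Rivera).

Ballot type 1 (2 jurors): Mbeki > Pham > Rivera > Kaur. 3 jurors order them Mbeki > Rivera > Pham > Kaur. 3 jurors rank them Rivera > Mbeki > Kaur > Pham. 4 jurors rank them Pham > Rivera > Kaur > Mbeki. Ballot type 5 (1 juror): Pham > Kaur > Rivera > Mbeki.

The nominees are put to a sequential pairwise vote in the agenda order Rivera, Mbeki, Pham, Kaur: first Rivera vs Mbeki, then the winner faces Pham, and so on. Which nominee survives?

Round 1: Rivera vs Mbeki — 8–5, Rivera advances.
Round 2: Rivera vs Pham — 6–7, Pham advances.
Round 3: Pham vs Kaur — 10–3, Pham advances.
The agenda winner is Pham.

Pham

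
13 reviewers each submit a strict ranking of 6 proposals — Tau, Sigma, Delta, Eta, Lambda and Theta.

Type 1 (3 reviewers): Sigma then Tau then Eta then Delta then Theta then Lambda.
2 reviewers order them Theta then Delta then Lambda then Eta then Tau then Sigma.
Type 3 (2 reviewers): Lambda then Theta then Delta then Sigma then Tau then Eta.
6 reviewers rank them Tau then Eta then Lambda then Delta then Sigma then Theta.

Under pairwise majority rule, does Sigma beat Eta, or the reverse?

Ballots ranking Sigma above Eta: 3 + 2 = 5.
Ballots ranking Eta above Sigma: 13 − 5 = 8.
Eta wins the head-to-head 8–5.

Eta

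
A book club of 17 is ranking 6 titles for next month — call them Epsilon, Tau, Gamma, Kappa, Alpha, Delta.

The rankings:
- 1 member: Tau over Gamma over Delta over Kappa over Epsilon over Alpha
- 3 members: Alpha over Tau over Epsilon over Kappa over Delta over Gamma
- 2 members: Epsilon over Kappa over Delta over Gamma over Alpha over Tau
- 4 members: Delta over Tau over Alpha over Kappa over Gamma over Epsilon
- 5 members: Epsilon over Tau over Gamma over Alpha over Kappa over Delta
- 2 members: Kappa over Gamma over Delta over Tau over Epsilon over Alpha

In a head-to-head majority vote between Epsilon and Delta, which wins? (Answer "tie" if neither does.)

Epsilon

Ballots ranking Epsilon above Delta: 3 + 2 + 5 = 10.
Ballots ranking Delta above Epsilon: 17 − 10 = 7.
Epsilon wins the head-to-head 10–7.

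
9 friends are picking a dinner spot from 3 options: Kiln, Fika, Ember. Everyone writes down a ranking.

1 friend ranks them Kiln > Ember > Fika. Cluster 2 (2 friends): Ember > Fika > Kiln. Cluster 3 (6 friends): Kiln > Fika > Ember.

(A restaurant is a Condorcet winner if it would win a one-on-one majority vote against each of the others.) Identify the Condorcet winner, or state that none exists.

Kiln

Check each pair by majority over 9 ballots:
Kiln vs Fika: Kiln, 7–2.
Kiln–Ember: Kiln 7–2.
Fika–Ember: Fika 6–3.
Kiln beats each of Fika, Ember — Kiln is the Condorcet winner.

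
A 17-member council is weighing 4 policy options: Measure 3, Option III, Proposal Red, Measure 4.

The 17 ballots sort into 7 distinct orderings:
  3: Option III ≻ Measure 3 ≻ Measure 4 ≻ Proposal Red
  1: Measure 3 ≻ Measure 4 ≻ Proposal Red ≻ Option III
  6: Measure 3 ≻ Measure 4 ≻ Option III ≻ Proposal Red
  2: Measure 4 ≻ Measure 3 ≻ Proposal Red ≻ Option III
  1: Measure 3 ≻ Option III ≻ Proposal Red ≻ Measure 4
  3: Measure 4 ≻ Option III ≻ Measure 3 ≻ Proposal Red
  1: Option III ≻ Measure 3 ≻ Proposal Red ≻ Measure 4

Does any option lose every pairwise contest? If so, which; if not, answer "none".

Proposal Red

Head-to-head results (17 council members):
Measure 3 vs Option III: Measure 3 preferred on 1+6+2+1 = 10 ballots; Measure 3 wins 10–7.
Measure 3 vs Proposal Red: Measure 3 preferred on 17 ballots; Measure 3 wins 17–0.
Measure 3–Measure 4: Measure 3 12–5.
Option III vs Proposal Red: Option III, 14–3.
Option III vs Measure 4: 5 to 12, Measure 4.
Proposal Red vs Measure 4: Measure 4, 15–2.
Only Proposal Red has no wins; Proposal Red is the Condorcet loser.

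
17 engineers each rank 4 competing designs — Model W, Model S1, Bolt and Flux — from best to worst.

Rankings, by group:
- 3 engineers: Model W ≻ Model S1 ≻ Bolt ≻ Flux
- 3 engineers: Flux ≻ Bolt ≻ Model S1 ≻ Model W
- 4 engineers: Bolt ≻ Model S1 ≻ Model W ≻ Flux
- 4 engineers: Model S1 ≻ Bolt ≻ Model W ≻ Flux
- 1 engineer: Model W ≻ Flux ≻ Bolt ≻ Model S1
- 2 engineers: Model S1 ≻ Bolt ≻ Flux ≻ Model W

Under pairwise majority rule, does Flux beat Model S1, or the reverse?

Model S1

Ballots ranking Flux above Model S1: 3 + 1 = 4.
Ballots ranking Model S1 above Flux: 17 − 4 = 13.
Model S1 wins the head-to-head 13–4.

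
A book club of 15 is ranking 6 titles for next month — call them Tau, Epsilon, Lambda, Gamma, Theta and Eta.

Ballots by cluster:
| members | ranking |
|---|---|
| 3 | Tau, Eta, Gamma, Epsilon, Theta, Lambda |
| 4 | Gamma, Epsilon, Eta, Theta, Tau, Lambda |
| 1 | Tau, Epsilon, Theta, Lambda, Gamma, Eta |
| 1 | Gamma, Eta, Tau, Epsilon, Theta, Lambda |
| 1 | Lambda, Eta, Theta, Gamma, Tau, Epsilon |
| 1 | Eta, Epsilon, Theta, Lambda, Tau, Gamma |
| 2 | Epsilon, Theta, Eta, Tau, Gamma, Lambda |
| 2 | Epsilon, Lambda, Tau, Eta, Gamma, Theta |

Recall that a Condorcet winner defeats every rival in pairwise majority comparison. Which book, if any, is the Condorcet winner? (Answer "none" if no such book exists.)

Pairwise majorities:
Tau vs Epsilon: 3+1+1+1 = 6 for Tau, 9 for Epsilon — Epsilon by 9–6.
Tau vs Lambda: 3+4+1+1+2 = 11 for Tau, 4 for Lambda — Tau by 11–4.
Tau vs Gamma: Tau is ranked higher on 3+1+1+2+2 = 9 ballots, Gamma on 6. Tau wins 9–6.
Tau vs Theta: Tau is ranked higher on 3+1+1+2 = 7 ballots, Theta on 8. Theta wins 8–7.
Tau vs Eta: Tau preferred on 3+1+2 = 6 ballots; Eta wins 9–6.
Epsilon vs Lambda: 14 for Epsilon, 1 for Lambda — Epsilon by 14–1.
Epsilon vs Gamma: Epsilon is ranked higher on 1+1+2+2 = 6 ballots, Gamma on 9. Gamma wins 9–6.
Epsilon vs Theta: Epsilon preferred on 14 ballots; Epsilon wins 14–1.
Epsilon vs Eta: 9 to 6, Epsilon.
Lambda vs Gamma: Lambda is ranked higher on 1+1+1+2 = 5 ballots, Gamma on 10. Gamma wins 10–5.
Lambda vs Theta: 1+2 = 3 for Lambda, 12 for Theta — Theta by 12–3.
Lambda vs Eta: Lambda is ranked higher on 1+1+2 = 4 ballots, Eta on 11. Eta wins 11–4.
Gamma vs Theta: Gamma is ranked higher on 3+4+1+2 = 10 ballots, Theta on 5. Gamma wins 10–5.
Gamma vs Eta: Gamma is ranked higher on 4+1+1 = 6 ballots, Eta on 9. Eta wins 9–6.
Theta vs Eta: 1+2 = 3 for Theta, 12 for Eta — Eta by 12–3.
Each book drops at least one matchup (Tau loses to Epsilon; Epsilon loses to Gamma; Lambda loses to Tau; Gamma loses to Tau; Theta loses to Epsilon; Eta loses to Epsilon); the cycle Tau beats Gamma beats Epsilon beats Tau rules out a Condorcet winner.

none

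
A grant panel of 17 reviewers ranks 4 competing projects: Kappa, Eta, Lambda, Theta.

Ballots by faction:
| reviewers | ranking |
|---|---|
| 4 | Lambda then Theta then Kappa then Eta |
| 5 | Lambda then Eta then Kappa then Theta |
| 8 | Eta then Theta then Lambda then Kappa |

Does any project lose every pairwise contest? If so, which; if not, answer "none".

Kappa

Pairwise majorities:
Kappa vs Eta: Eta wins 13–4.
Kappa vs Lambda: Lambda wins 17–0.
Kappa vs Theta: 5 to 12, Theta.
Eta vs Lambda: Lambda wins 9–8.
Eta vs Theta: Eta preferred on 5+8 = 13 ballots; Eta wins 13–4.
Lambda vs Theta: Lambda preferred on 4+5 = 9 ballots; Lambda wins 9–8.
Only Kappa has no wins; Kappa is the Condorcet loser.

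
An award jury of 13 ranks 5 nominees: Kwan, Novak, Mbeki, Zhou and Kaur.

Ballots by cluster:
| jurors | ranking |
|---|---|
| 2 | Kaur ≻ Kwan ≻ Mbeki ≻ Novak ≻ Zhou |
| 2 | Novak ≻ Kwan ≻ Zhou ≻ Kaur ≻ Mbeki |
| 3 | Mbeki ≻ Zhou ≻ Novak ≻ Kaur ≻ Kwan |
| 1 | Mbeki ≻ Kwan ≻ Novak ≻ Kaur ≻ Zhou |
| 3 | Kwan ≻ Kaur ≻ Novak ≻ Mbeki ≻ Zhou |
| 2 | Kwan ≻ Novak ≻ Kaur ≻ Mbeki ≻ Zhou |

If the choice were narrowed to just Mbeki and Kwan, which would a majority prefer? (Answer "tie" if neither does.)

Kwan

Ballots ranking Mbeki above Kwan: 3 + 1 = 4.
Ballots ranking Kwan above Mbeki: 13 − 4 = 9.
Kwan wins the head-to-head 9–4.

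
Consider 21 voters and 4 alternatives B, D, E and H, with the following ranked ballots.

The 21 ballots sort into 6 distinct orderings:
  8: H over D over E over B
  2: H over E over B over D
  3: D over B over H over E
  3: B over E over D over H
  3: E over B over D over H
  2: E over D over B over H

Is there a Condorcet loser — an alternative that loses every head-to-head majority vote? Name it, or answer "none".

Head-to-head results (21 voters):
B vs D: 2+3+3 = 8 for B, 13 for D — D by 13–8.
B vs E: E, 15–6.
B vs H: B wins 11–10.
D–E: D 11–10.
D vs H: 11 to 10, D.
E vs H: 8 to 13, H.
No alternative is winless: B beats H; D beats B; E beats B; H beats E. There is no Condorcet loser.

none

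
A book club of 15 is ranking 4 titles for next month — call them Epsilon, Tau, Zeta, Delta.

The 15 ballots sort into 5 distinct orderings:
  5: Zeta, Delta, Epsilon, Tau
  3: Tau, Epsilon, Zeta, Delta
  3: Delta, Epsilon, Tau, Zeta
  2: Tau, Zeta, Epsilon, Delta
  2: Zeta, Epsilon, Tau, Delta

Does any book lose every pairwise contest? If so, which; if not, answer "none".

Head-to-head results (15 members):
Epsilon–Tau: Epsilon 10–5.
Epsilon vs Zeta: Epsilon preferred on 3+3 = 6 ballots; Zeta wins 9–6.
Epsilon vs Delta: 7 to 8, Delta.
Tau–Zeta: Tau 8–7.
Tau–Delta: Delta 8–7.
Zeta vs Delta: Zeta, 12–3.
No book is winless: Epsilon beats Tau; Tau beats Zeta; Zeta beats Epsilon; Delta beats Epsilon. There is no Condorcet loser.

none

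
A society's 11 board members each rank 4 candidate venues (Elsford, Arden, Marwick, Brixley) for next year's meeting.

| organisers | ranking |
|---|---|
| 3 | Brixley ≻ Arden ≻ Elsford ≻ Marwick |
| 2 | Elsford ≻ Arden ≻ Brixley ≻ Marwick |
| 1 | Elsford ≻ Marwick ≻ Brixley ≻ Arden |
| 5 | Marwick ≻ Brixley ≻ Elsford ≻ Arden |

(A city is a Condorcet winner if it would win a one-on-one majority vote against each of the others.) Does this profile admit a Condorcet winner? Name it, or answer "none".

Head-to-head results (11 organisers):
Elsford–Arden: Elsford 8–3.
Elsford–Marwick: Elsford 6–5.
Elsford–Brixley: Brixley 8–3.
Arden vs Marwick: Marwick wins 6–5.
Arden vs Brixley: Brixley wins 9–2.
Marwick vs Brixley: Marwick, 6–5.
Each city drops at least one matchup (Elsford loses to Brixley; Arden loses to Elsford; Marwick loses to Elsford; Brixley loses to Marwick); the cycle Elsford > Marwick > Brixley > Elsford rules out a Condorcet winner.

none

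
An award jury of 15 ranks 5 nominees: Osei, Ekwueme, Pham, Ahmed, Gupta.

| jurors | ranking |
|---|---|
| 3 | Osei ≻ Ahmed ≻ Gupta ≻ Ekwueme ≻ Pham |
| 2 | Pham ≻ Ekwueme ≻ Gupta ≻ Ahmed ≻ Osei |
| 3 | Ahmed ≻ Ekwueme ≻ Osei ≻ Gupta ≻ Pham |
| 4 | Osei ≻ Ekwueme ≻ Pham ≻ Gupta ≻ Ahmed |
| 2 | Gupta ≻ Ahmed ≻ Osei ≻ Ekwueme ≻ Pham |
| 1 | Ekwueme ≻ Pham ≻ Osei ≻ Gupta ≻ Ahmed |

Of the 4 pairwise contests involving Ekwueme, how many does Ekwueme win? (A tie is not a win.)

Ekwueme against each rival (15 jurors):
Ekwueme vs Osei: 6 to 9, Osei.
Ekwueme vs Pham: Ekwueme wins 13–2.
Ekwueme vs Ahmed: Ahmed wins 8–7.
Ekwueme–Gupta: Ekwueme 10–5.
Ekwueme beats Pham, Gupta; loses to Osei, Ahmed — 2 pairwise wins.

2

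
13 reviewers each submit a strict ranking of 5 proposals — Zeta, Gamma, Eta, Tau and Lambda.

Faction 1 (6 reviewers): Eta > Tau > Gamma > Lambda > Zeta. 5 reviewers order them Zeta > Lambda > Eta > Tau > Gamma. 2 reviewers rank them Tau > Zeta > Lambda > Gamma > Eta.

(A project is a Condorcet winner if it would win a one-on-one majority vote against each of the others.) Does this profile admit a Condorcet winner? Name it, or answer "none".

none

Check each pair by majority over 13 ballots:
Zeta vs Gamma: 5+2 = 7 for Zeta, 6 for Gamma — Zeta by 7–6.
Zeta vs Eta: 5+2 = 7 for Zeta, 6 for Eta — Zeta by 7–6.
Zeta vs Tau: Zeta is ranked higher on 5 ballots, Tau on 8. Tau wins 8–5.
Zeta vs Lambda: 7 to 6, Zeta.
Gamma vs Eta: Gamma is ranked higher on 2 ballots, Eta on 11. Eta wins 11–2.
Gamma vs Tau: 0 for Gamma, 13 for Tau — Tau by 13–0.
Gamma vs Lambda: Gamma preferred on 6 ballots; Lambda wins 7–6.
Eta vs Tau: 6+5 = 11 for Eta, 2 for Tau — Eta by 11–2.
Eta vs Lambda: 6 to 7, Lambda.
Tau vs Lambda: Tau preferred on 6+2 = 8 ballots; Tau wins 8–5.
No project is unbeaten: Zeta loses to Tau; Gamma loses to Zeta; Eta loses to Zeta; Tau loses to Eta; Lambda loses to Zeta. In particular Zeta → Eta → Tau → Zeta is a majority cycle — no Condorcet winner exists.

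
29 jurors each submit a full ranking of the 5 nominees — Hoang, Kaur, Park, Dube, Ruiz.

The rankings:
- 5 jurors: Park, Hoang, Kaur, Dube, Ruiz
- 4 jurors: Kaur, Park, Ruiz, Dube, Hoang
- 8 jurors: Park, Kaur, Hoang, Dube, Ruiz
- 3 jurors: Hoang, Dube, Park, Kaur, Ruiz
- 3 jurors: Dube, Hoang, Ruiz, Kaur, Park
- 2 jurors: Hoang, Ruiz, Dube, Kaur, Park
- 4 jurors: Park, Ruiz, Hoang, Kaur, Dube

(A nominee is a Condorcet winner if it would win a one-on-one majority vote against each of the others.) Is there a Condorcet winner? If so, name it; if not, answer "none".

Park

Head-to-head results (29 jurors):
Hoang vs Kaur: Hoang is ranked higher on 5+3+3+2+4 = 17 ballots, Kaur on 12. Hoang wins 17–12.
Hoang vs Park: 8 to 21, Park.
Hoang vs Dube: 22 to 7, Hoang.
Hoang vs Ruiz: Hoang is ranked higher on 5+8+3+3+2 = 21 ballots, Ruiz on 8. Hoang wins 21–8.
Kaur vs Park: Kaur is ranked higher on 4+3+2 = 9 ballots, Park on 20. Park wins 20–9.
Kaur vs Dube: 21 to 8, Kaur.
Kaur vs Ruiz: Kaur is ranked higher on 5+4+8+3 = 20 ballots, Ruiz on 9. Kaur wins 20–9.
Park vs Dube: Park is ranked higher on 5+4+8+4 = 21 ballots, Dube on 8. Park wins 21–8.
Park vs Ruiz: Park is ranked higher on 5+4+8+3+4 = 24 ballots, Ruiz on 5. Park wins 24–5.
Dube vs Ruiz: Dube is ranked higher on 5+8+3+3 = 19 ballots, Ruiz on 10. Dube wins 19–10.
Park wins every pairwise contest, so Park is the Condorcet winner.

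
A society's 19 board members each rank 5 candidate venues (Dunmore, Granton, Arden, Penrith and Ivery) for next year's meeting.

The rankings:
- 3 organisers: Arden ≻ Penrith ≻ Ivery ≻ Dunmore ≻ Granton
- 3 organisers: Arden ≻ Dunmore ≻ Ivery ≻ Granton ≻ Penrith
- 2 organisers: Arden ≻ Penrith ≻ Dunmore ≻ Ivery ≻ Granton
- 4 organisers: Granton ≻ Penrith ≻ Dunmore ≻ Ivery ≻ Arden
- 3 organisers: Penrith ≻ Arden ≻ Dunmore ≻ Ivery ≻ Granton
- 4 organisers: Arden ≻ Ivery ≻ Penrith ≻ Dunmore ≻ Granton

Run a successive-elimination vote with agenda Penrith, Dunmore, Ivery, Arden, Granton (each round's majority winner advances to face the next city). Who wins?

Round 1: Penrith vs Dunmore — 16–3, Penrith advances.
Round 2: Penrith vs Ivery — 12–7, Penrith advances.
Round 3: Penrith vs Arden — 7–12, Arden advances.
Round 4: Arden vs Granton — 15–4, Arden advances.
Arden survives the agenda.

Arden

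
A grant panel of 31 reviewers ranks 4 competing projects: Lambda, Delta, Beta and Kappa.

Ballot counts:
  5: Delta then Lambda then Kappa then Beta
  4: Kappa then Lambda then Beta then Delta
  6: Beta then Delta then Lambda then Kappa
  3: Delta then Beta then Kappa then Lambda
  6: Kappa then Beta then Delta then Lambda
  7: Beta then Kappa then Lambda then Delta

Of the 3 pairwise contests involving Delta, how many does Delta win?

1

Delta against each rival (31 reviewers):
Delta vs Lambda: 5+6+3+6 = 20 for Delta, 11 for Lambda — Delta by 20–11.
Delta vs Beta: Beta wins 23–8.
Delta–Kappa: Kappa 17–14.
Delta beats Lambda; loses to Beta, Kappa — 1 pairwise win.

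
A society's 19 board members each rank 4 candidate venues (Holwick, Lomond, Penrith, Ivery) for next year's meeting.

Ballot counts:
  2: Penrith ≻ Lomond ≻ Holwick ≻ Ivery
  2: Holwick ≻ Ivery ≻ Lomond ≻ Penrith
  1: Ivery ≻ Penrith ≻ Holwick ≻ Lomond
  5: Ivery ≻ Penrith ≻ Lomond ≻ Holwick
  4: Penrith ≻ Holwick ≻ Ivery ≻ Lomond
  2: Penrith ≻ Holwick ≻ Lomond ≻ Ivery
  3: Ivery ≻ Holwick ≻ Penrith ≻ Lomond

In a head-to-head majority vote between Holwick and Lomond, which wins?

Holwick

Ballots ranking Holwick above Lomond: 2 + 1 + 4 + 2 + 3 = 12.
Ballots ranking Lomond above Holwick: 19 − 12 = 7.
Holwick wins the head-to-head 12–7.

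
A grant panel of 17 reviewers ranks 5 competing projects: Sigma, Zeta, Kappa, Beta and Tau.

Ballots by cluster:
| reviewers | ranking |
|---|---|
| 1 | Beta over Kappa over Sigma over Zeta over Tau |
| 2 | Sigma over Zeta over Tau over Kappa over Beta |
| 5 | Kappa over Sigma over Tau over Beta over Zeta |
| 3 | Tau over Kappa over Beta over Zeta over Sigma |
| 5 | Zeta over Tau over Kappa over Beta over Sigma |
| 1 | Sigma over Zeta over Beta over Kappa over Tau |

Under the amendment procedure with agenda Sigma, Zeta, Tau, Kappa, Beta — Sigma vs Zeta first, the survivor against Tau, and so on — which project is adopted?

Round 1: Sigma vs Zeta — 9–8, Sigma advances.
Round 2: Sigma vs Tau — 9–8, Sigma advances.
Round 3: Sigma vs Kappa — 3–14, Kappa advances.
Round 4: Kappa vs Beta — 15–2, Kappa advances.
Kappa survives the agenda.

Kappa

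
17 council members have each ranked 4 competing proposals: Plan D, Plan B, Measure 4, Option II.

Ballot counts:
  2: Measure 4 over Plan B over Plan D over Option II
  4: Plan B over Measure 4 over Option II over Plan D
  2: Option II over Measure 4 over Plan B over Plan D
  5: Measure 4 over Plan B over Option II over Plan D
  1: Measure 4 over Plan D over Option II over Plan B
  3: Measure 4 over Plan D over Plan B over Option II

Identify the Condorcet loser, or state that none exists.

Pairwise majorities:
Plan D vs Plan B: 1+3 = 4 for Plan D, 13 for Plan B — Plan B by 13–4.
Plan D vs Measure 4: Measure 4 wins 17–0.
Plan D vs Option II: 2+1+3 = 6 for Plan D, 11 for Option II — Option II by 11–6.
Plan B vs Measure 4: 4 to 13, Measure 4.
Plan B vs Option II: Plan B, 14–3.
Measure 4 vs Option II: Measure 4, 15–2.
Only Plan D has no wins; Plan D is the Condorcet loser.

Plan D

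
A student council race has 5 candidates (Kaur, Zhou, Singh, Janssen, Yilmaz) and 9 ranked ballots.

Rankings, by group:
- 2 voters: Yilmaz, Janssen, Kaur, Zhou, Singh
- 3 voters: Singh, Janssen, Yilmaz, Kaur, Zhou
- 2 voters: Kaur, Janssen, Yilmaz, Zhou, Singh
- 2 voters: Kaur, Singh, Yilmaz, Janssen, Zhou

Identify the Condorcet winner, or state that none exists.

none

Head-to-head results (9 voters):
Kaur vs Zhou: 9 to 0, Kaur.
Kaur vs Singh: 2+2+2 = 6 for Kaur, 3 for Singh — Kaur by 6–3.
Kaur–Janssen: Janssen 5–4.
Kaur–Yilmaz: Yilmaz 5–4.
Zhou vs Singh: 2+2 = 4 for Zhou, 5 for Singh — Singh by 5–4.
Zhou–Janssen: Janssen 9–0.
Zhou vs Yilmaz: Yilmaz, 9–0.
Singh vs Janssen: Singh wins 5–4.
Singh vs Yilmaz: Singh, 5–4.
Janssen vs Yilmaz: Janssen preferred on 3+2 = 5 ballots; Janssen wins 5–4.
Each candidate drops at least one matchup (Kaur loses to Janssen; Zhou loses to Kaur; Singh loses to Kaur; Janssen loses to Singh; Yilmaz loses to Singh); the cycle Kaur → Singh → Janssen → Kaur rules out a Condorcet winner.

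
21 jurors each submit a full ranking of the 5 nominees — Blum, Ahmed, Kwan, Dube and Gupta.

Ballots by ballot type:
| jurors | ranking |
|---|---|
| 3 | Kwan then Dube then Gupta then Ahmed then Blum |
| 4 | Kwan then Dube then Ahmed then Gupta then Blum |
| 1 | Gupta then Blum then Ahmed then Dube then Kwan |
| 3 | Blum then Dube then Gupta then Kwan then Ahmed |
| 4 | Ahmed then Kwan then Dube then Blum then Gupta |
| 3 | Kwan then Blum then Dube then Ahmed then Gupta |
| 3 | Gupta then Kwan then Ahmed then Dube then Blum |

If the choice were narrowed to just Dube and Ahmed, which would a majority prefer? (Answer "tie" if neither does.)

Dube

Ballots ranking Dube above Ahmed: 3 + 4 + 3 + 3 = 13.
Ballots ranking Ahmed above Dube: 21 − 13 = 8.
Dube wins the head-to-head 13–8.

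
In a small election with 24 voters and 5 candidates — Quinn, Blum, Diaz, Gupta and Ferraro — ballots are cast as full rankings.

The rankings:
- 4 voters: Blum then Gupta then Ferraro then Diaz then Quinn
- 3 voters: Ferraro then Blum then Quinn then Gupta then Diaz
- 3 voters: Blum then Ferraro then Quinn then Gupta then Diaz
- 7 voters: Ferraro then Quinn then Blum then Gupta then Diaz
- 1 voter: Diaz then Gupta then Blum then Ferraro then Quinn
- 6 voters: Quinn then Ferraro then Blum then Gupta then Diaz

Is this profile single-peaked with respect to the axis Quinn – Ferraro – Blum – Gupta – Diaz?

Axis positions: Quinn=1, Ferraro=2, Blum=3, Gupta=4, Diaz=5.
Bloc 1 (peak Blum at position 3): ranking walks positions 3-4-2-5-1, expanding outward from the peak — single-peaked.
Bloc 2 (peak Ferraro at position 2): ranking walks positions 2-3-1-4-5, expanding outward from the peak — single-peaked.
Bloc 3 (peak Blum at position 3): ranking walks positions 3-2-1-4-5, expanding outward from the peak — single-peaked.
Bloc 4 (peak Ferraro at position 2): ranking walks positions 2-1-3-4-5, expanding outward from the peak — single-peaked.
Bloc 5 (peak Diaz at position 5): ranking walks positions 5-4-3-2-1, expanding outward from the peak — single-peaked.
Bloc 6 (peak Quinn at position 1): ranking walks positions 1-2-3-4-5, expanding outward from the peak — single-peaked.
Every ranking is single-peaked on this axis.

yes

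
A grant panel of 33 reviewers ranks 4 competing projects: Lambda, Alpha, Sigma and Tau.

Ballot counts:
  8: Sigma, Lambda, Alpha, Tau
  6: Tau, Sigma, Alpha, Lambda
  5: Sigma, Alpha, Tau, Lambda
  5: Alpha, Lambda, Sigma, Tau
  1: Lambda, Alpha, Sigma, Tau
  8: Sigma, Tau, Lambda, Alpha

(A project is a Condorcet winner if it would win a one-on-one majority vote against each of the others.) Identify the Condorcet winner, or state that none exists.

Sigma

Head-to-head results (33 reviewers):
Lambda vs Alpha: Lambda wins 17–16.
Lambda–Sigma: Sigma 27–6.
Lambda vs Tau: Tau wins 19–14.
Alpha vs Sigma: Sigma wins 27–6.
Alpha–Tau: Alpha 19–14.
Sigma vs Tau: Sigma, 27–6.
Sigma wins every pairwise contest, so Sigma is the Condorcet winner.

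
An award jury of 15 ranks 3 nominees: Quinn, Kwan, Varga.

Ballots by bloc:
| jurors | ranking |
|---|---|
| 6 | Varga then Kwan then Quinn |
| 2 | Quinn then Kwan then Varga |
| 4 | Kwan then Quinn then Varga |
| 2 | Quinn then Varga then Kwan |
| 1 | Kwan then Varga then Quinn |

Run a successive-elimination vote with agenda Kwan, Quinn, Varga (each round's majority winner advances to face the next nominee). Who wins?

Varga

Round 1: Kwan vs Quinn — 11–4, Kwan advances.
Round 2: Kwan vs Varga — 7–8, Varga advances.
The agenda winner is Varga.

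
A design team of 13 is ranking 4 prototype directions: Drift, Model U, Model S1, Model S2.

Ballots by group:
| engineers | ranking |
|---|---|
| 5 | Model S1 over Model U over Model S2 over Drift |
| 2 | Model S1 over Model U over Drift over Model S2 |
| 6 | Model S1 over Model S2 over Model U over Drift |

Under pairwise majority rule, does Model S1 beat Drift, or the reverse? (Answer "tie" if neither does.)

Model S1

Ballots ranking Model S1 above Drift: 5 + 2 + 6 = 13.
Ballots ranking Drift above Model S1: 13 − 13 = 0.
Model S1 wins the head-to-head 13–0.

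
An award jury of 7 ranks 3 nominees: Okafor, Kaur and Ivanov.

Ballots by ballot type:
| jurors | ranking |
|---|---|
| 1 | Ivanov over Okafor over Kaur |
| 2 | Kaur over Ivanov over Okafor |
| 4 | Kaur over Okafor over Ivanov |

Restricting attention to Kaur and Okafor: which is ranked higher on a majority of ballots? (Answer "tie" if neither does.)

Ballots ranking Kaur above Okafor: 2 + 4 = 6.
Ballots ranking Okafor above Kaur: 7 − 6 = 1.
Kaur wins the head-to-head 6–1.

Kaur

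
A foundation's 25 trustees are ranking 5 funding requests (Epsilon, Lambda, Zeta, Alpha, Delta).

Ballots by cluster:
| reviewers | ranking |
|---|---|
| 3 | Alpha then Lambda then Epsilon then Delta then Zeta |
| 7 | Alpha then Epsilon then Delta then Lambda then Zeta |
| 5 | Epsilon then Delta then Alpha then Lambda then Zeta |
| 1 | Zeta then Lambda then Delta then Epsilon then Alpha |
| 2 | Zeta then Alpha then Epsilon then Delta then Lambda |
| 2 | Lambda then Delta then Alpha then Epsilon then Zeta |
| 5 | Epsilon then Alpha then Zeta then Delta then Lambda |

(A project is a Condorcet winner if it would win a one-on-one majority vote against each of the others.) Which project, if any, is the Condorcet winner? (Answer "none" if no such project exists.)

Check each pair by majority over 25 ballots:
Epsilon–Lambda: Epsilon 19–6.
Epsilon vs Zeta: Epsilon wins 22–3.
Epsilon vs Alpha: Alpha, 14–11.
Epsilon vs Delta: Epsilon wins 22–3.
Lambda vs Zeta: Lambda, 17–8.
Lambda vs Alpha: Alpha wins 22–3.
Lambda vs Delta: Delta, 19–6.
Zeta vs Alpha: Alpha, 22–3.
Zeta–Delta: Delta 17–8.
Alpha–Delta: Alpha 17–8.
Alpha defeats every rival head-to-head and is the Condorcet winner.

Alpha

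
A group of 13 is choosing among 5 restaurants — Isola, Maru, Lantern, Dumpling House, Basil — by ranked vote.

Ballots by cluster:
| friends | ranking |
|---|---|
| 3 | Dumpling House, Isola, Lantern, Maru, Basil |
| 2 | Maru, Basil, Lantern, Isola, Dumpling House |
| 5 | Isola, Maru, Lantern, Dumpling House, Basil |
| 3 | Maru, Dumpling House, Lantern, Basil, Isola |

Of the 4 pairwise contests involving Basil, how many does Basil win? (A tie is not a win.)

Basil against each rival (13 friends):
Basil–Isola: Isola 8–5.
Basil vs Maru: 0 for Basil, 13 for Maru — Maru by 13–0.
Basil vs Lantern: Lantern, 11–2.
Basil vs Dumpling House: Dumpling House, 11–2.
Basil beats no one; loses to Isola, Maru, Lantern, Dumpling House — 0 pairwise wins.

0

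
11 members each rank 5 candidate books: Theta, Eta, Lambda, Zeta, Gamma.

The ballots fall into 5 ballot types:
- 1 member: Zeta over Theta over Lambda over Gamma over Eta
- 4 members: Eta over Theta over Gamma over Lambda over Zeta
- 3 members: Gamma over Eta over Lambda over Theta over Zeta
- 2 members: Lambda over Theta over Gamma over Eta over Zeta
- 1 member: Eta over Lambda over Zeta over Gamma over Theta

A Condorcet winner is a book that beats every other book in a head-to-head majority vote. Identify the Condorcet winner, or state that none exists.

none

Head-to-head results (11 members):
Theta vs Eta: Eta wins 8–3.
Theta vs Lambda: Lambda, 6–5.
Theta–Zeta: Theta 9–2.
Theta vs Gamma: Theta wins 7–4.
Eta vs Lambda: Eta wins 8–3.
Eta vs Zeta: Eta wins 10–1.
Eta vs Gamma: Gamma, 6–5.
Lambda vs Zeta: Lambda, 10–1.
Lambda vs Gamma: Gamma, 7–4.
Zeta–Gamma: Gamma 9–2.
Every book loses at least once (Theta loses to Eta; Eta loses to Gamma; Lambda loses to Eta; Zeta loses to Theta; Gamma loses to Theta). The majority relation contains the cycle Theta → Gamma → Eta → Theta, so there is no Condorcet winner.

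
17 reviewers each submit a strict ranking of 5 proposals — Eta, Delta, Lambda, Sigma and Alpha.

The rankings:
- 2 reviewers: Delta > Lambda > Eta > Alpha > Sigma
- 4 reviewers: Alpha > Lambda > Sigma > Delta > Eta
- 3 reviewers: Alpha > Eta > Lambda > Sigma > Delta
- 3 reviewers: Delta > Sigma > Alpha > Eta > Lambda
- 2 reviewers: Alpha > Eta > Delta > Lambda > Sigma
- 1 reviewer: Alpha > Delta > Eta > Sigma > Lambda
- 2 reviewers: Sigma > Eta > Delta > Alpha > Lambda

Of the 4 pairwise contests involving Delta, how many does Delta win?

2

Delta against each rival (17 reviewers):
Delta vs Eta: Delta preferred on 2+4+3+1 = 10 ballots; Delta wins 10–7.
Delta–Lambda: Delta 10–7.
Delta vs Sigma: Sigma, 9–8.
Delta vs Alpha: 7 to 10, Alpha.
Delta beats Eta, Lambda; loses to Sigma, Alpha — 2 pairwise wins.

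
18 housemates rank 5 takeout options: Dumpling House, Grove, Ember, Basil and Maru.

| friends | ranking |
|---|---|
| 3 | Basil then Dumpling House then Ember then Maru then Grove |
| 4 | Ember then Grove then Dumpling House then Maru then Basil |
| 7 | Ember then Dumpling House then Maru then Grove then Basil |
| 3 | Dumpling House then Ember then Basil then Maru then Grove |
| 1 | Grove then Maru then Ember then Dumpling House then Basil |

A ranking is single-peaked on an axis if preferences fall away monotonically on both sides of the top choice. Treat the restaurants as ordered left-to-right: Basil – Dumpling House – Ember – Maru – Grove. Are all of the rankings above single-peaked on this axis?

no

Axis positions: Basil=1, Dumpling House=2, Ember=3, Maru=4, Grove=5.
Ballot type 1 (peak Basil at position 1): ranking walks positions 1-2-3-4-5, expanding outward from the peak — single-peaked.
Ballot type 2: ranking walks positions 3-5-2-4-1; Grove is ranked above Maru even though Maru lies between Grove and the peak Ember on the axis — preferences dip and rise again. Not single-peaked.
Ballot type 3 (peak Ember at position 3): ranking walks positions 3-2-4-5-1, expanding outward from the peak — single-peaked.
Ballot type 4 (peak Dumpling House at position 2): ranking walks positions 2-3-1-4-5, expanding outward from the peak — single-peaked.
Ballot type 5 (peak Grove at position 5): ranking walks positions 5-4-3-2-1, expanding outward from the peak — single-peaked.
Ballot type 2 violates single-peakedness, so the profile is not single-peaked on this axis.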